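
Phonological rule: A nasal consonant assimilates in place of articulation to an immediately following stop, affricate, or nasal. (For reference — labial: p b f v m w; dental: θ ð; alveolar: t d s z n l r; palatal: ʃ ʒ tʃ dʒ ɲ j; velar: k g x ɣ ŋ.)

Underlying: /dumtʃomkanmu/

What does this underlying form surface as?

/m/ before /tʃ/ (palatal) → [ɲ]
/m/ before /k/ (velar) → [ŋ]
/n/ before /m/ (labial) → [m]

[duɲtʃoŋkammu]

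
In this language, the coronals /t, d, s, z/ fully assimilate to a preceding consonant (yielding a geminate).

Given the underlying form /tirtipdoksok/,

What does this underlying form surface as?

[tirrippokkok]

/t/ after /r/ → [r] (total assimilation)
/d/ after /p/ → [p] (total assimilation)
/s/ after /k/ → [k] (total assimilation)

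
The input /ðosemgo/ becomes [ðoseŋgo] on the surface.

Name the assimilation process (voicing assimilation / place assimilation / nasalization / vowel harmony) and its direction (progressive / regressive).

/m/→[ŋ].
Each target copies a feature from the following segment, so the direction is regressive.

place assimilation, regressive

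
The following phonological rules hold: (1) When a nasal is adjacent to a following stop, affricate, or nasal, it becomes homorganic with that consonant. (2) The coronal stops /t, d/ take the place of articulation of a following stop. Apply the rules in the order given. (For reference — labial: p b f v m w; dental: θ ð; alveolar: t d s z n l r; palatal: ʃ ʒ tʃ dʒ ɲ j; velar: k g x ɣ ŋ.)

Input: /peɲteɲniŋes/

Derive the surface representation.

Rule 1: /ɲ/ before /t/ (alveolar) → [n]
Rule 1: /ɲ/ before /n/ (alveolar) → [n]
After rule 1: pentenniŋes
Rule 2: no segment meets the rule's conditions; no change.

[pentenniŋes]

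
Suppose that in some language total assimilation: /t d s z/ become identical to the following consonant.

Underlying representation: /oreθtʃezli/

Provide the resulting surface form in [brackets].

/z/ before /l/ → [l] (total assimilation)

[oreθtʃelli]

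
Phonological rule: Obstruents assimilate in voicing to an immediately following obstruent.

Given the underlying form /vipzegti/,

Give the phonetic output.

/p/ before /z/ (voiced) → [b]
/g/ before /t/ (voiceless) → [k]

[vibzekti]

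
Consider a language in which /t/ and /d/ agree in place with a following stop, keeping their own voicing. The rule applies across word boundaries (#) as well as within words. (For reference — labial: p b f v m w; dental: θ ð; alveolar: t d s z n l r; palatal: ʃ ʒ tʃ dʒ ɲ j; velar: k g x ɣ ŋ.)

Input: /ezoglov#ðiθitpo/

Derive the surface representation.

[ezoglov#ðiθippo]

/t/ before /p/ (labial) → [p]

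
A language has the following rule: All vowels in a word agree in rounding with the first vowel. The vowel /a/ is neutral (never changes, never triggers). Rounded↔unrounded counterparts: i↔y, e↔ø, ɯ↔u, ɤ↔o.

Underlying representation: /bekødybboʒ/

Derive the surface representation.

/ø/ harmonizes with /e/ ([-round]) → [e]
/y/ harmonizes with /e/ ([-round]) → [i]
/o/ harmonizes with /e/ ([-round]) → [ɤ]

[bekedibbɤʒ]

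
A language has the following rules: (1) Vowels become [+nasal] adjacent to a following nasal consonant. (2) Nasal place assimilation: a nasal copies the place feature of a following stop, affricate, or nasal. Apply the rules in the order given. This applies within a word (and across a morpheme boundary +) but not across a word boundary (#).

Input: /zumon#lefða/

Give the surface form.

[zũmõn#lefða]

Rule 1: /u/ before nasal /m/ → [ũ]
Rule 1: /o/ before nasal /n/ → [õ]
After rule 1: zũmõn#lefða
Rule 2: no segment meets the rule's conditions; no change.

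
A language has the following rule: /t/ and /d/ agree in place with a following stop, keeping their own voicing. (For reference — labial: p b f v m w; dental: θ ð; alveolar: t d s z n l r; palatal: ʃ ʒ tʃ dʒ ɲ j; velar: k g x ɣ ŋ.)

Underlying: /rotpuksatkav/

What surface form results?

[roppuksakkav]

/t/ before /p/ (labial) → [p]
/t/ before /k/ (velar) → [k]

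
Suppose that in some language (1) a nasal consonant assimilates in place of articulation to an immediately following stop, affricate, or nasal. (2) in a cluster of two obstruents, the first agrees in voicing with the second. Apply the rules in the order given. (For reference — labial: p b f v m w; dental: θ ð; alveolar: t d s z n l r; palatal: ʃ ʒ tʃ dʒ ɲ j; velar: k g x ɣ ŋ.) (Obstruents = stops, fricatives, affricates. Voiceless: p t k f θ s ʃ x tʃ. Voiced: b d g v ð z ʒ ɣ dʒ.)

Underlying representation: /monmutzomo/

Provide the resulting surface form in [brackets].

[mommudzomo]

Rule 1: /n/ before /m/ (labial) → [m]
After rule 1: mommutzomo
Rule 2: /t/ before /z/ (voiced) → [d]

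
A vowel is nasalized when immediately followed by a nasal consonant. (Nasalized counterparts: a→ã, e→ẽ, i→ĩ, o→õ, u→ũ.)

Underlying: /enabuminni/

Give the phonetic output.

[ẽnabũmĩnni]

/e/ before nasal /n/ → [ẽ]
/u/ before nasal /m/ → [ũ]
/i/ before nasal /n/ → [ĩ]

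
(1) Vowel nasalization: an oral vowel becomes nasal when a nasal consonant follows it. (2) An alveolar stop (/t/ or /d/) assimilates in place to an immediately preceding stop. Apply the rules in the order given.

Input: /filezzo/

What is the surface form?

[filezzo]

Rule 1: no segment meets the rule's conditions; no change.
After rule 1: filezzo
Rule 2: no segment meets the rule's conditions; no change.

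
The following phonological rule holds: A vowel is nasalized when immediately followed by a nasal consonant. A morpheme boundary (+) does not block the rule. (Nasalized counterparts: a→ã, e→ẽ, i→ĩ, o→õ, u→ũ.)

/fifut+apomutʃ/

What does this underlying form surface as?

[fifut+apõmutʃ]

/o/ before nasal /m/ → [õ]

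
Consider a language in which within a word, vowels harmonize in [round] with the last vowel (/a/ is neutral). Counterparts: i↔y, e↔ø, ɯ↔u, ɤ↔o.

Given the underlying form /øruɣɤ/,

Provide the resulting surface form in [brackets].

/ø/ harmonizes with /ɤ/ ([-round]) → [e]
/u/ harmonizes with /ɤ/ ([-round]) → [ɯ]

[erɯɣɤ]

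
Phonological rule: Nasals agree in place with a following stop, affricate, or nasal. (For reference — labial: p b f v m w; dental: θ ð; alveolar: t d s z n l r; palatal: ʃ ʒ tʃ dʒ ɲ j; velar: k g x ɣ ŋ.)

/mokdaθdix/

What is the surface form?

[mokdaθdix]

no segment meets the rule's conditions; no change.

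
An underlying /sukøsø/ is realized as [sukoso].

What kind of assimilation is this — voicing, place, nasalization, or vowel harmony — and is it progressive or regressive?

/ø/→[o] /ø/→[o].
Vowels agree with the first vowel, so the harmony is progressive.

vowel harmony, progressive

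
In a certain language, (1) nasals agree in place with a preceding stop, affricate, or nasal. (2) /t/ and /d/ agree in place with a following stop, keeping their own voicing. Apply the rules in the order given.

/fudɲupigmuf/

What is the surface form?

[fudnupigŋuf]

Rule 1: /ɲ/ after /d/ (alveolar) → [n]
Rule 1: /m/ after /g/ (velar) → [ŋ]
After rule 1: fudnupigŋuf
Rule 2: no segment meets the rule's conditions; no change.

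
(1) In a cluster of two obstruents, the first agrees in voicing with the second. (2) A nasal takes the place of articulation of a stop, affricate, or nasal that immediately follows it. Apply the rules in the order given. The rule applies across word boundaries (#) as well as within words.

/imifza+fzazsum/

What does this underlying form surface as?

Rule 1: /f/ before /z/ (voiced) → [v]
Rule 1: /f/ before /z/ (voiced) → [v]
Rule 1: /z/ before /s/ (voiceless) → [s]
After rule 1: imivza+vzassum
Rule 2: no segment meets the rule's conditions; no change.

[imivza+vzassum]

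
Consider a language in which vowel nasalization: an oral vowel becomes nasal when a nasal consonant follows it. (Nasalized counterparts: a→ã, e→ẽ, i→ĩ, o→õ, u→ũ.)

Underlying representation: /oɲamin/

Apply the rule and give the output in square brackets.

/o/ before nasal /ɲ/ → [õ]
/a/ before nasal /m/ → [ã]
/i/ before nasal /n/ → [ĩ]

[õɲãmĩn]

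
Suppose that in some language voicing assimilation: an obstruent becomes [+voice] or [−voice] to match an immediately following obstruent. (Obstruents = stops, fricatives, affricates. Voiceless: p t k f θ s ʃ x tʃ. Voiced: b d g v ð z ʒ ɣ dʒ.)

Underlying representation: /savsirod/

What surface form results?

[safsirod]

/v/ before /s/ (voiceless) → [f]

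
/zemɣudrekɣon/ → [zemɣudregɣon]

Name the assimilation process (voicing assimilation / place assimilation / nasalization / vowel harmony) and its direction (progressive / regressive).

voicing assimilation, regressive

/k/→[g].
Each target copies a feature from the following segment, so the direction is regressive.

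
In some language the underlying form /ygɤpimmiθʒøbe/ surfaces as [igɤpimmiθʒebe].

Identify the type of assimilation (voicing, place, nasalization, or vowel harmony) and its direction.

/y/→[i] /ø/→[e].
Vowels agree with the last vowel, so the harmony is regressive.

vowel harmony, regressive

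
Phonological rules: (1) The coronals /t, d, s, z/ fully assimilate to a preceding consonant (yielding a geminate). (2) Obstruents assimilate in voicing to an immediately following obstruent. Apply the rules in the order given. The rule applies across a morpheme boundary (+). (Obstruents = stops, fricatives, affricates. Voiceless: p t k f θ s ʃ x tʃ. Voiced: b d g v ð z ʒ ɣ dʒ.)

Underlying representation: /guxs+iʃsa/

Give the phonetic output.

[guxx+iʃʃa]

Rule 1: /s/ after /x/ → [x] (total assimilation)
Rule 1: /s/ after /ʃ/ → [ʃ] (total assimilation)
After rule 1: guxx+iʃʃa
Rule 2: no segment meets the rule's conditions; no change.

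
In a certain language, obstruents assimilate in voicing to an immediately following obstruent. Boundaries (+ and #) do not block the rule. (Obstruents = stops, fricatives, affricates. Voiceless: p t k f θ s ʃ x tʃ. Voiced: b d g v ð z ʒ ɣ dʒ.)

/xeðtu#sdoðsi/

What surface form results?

[xeθtu#zdoθsi]

/ð/ before /t/ (voiceless) → [θ]
/s/ before /d/ (voiced) → [z]
/ð/ before /s/ (voiceless) → [θ]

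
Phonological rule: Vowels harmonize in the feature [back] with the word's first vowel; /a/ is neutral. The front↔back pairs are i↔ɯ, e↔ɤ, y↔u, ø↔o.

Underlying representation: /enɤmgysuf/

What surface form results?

/ɤ/ harmonizes with /e/ ([-back]) → [e]
/u/ harmonizes with /e/ ([-back]) → [y]

[enemgysyf]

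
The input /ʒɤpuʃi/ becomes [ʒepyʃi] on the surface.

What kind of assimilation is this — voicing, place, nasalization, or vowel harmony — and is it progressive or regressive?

vowel harmony, regressive

/ɤ/→[e] /u/→[y].
Vowels agree with the last vowel, so the harmony is regressive.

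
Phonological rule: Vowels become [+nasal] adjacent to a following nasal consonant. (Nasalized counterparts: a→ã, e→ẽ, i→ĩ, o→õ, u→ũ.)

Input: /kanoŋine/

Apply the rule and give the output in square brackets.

/a/ before nasal /n/ → [ã]
/o/ before nasal /ŋ/ → [õ]
/i/ before nasal /n/ → [ĩ]

[kãnõŋĩne]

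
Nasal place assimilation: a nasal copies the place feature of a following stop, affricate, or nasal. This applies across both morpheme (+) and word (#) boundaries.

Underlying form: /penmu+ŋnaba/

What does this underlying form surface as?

[pemmu+nnaba]

/n/ before /m/ (labial) → [m]
/ŋ/ before /n/ (alveolar) → [n]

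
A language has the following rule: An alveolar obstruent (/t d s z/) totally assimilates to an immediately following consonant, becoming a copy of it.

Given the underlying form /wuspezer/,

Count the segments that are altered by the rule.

1

/s/ before /p/ → [p] (total assimilation)
1 segment changes.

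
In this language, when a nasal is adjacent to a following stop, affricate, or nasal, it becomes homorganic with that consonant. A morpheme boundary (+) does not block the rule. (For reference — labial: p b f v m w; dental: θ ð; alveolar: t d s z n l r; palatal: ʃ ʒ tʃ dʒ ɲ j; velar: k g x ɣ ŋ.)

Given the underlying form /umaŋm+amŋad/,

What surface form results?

/ŋ/ before /m/ (labial) → [m]
/m/ before /ŋ/ (velar) → [ŋ]

[umamm+aŋŋad]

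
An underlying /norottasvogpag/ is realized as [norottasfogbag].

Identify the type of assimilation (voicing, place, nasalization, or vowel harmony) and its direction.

/v/→[f] /p/→[b].
Each target copies a feature from the preceding segment, so the direction is progressive.

voicing assimilation, progressive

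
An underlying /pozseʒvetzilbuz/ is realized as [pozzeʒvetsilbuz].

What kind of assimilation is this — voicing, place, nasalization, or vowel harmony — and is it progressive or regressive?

voicing assimilation, progressive

/s/→[z] /z/→[s].
Each target copies a feature from the preceding segment, so the direction is progressive.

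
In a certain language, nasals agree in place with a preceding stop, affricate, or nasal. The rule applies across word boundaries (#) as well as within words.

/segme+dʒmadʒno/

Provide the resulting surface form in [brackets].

/m/ after /g/ (velar) → [ŋ]
/m/ after /dʒ/ (palatal) → [ɲ]
/n/ after /dʒ/ (palatal) → [ɲ]

[segŋe+dʒɲadʒɲo]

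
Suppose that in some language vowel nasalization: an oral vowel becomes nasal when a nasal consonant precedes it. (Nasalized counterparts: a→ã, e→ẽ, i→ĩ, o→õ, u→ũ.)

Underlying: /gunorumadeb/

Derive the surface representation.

/o/ after nasal /n/ → [õ]
/a/ after nasal /m/ → [ã]

[gunõrumãdeb]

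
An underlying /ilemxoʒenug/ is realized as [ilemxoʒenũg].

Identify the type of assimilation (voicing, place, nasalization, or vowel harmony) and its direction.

nasalization, progressive

/u/→[ũ].
Each target copies a feature from the preceding segment, so the direction is progressive.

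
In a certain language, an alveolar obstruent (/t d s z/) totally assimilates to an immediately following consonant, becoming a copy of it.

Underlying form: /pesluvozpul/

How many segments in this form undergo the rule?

2

/s/ before /l/ → [l] (total assimilation)
/z/ before /p/ → [p] (total assimilation)
2 segments change.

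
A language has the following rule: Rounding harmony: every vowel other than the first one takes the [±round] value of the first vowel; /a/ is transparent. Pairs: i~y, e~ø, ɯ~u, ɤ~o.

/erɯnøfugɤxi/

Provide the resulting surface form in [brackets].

/ø/ harmonizes with /e/ ([-round]) → [e]
/u/ harmonizes with /e/ ([-round]) → [ɯ]

[erɯnefɯgɤxi]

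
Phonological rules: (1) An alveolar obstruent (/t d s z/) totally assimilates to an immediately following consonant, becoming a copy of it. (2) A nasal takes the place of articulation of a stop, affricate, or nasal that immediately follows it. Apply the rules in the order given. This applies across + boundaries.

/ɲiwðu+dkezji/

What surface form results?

[ɲiwðu+kkejji]

Rule 1: /d/ before /k/ → [k] (total assimilation)
Rule 1: /z/ before /j/ → [j] (total assimilation)
After rule 1: ɲiwðu+kkejji
Rule 2: no segment meets the rule's conditions; no change.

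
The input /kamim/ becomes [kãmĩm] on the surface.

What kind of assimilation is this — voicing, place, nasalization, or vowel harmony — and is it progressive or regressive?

/a/→[ã] /i/→[ĩ].
Each target copies a feature from the following segment, so the direction is regressive.

nasalization, regressive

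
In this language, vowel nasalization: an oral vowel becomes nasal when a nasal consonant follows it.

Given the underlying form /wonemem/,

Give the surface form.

/o/ before nasal /n/ → [õ]
/e/ before nasal /m/ → [ẽ]
/e/ before nasal /m/ → [ẽ]

[wõnẽmẽm]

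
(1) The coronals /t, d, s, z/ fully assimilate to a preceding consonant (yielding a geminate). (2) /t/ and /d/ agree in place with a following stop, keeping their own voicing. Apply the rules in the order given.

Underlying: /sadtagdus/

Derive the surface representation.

[saddaggus]

Rule 1: /t/ after /d/ → [d] (total assimilation)
Rule 1: /d/ after /g/ → [g] (total assimilation)
After rule 1: saddaggus
Rule 2: no segment meets the rule's conditions; no change.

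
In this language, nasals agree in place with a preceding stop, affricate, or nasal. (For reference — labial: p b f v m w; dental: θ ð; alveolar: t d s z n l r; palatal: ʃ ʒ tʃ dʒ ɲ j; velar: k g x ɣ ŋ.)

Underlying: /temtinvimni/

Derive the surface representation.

[temtinvimmi]

/n/ after /m/ (labial) → [m]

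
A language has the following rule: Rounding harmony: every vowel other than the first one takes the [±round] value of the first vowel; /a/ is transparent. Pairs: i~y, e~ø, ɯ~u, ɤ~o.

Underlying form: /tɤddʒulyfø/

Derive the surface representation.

[tɤddʒɯlife]

/u/ harmonizes with /ɤ/ ([-round]) → [ɯ]
/y/ harmonizes with /ɤ/ ([-round]) → [i]
/ø/ harmonizes with /ɤ/ ([-round]) → [e]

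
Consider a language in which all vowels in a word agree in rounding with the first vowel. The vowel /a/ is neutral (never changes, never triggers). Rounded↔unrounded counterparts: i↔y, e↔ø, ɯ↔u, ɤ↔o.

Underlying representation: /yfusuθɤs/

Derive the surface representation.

[yfusuθos]

/ɤ/ harmonizes with /y/ ([+round]) → [o]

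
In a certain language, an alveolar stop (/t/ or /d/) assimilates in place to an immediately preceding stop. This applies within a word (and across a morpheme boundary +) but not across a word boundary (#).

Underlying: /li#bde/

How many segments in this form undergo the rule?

1

/d/ after /b/ (labial) → [b]
1 segment changes.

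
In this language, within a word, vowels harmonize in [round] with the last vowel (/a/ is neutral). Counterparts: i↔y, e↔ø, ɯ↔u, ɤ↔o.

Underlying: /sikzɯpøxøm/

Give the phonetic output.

/i/ harmonizes with /ø/ ([+round]) → [y]
/ɯ/ harmonizes with /ø/ ([+round]) → [u]

[sykzupøxøm]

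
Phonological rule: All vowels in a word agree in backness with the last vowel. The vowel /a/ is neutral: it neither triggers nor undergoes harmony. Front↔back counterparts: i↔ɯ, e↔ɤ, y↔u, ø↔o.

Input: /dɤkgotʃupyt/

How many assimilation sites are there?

3

/ɤ/ harmonizes with /y/ ([-back]) → [e]
/o/ harmonizes with /y/ ([-back]) → [ø]
/u/ harmonizes with /y/ ([-back]) → [y]
3 segments change.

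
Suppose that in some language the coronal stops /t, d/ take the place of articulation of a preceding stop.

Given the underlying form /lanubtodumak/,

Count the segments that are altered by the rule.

1

/t/ after /b/ (labial) → [p]
1 segment changes.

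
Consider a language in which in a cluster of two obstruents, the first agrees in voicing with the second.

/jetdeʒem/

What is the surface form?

/t/ before /d/ (voiced) → [d]

[jeddeʒem]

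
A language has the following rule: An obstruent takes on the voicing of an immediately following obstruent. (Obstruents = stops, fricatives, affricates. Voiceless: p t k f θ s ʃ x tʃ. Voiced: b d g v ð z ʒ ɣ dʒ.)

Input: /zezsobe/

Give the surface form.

/z/ before /s/ (voiceless) → [s]

[zessobe]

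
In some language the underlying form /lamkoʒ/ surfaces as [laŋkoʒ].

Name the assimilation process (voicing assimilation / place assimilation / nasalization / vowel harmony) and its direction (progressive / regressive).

/m/→[ŋ].
Each target copies a feature from the following segment, so the direction is regressive.

place assimilation, regressive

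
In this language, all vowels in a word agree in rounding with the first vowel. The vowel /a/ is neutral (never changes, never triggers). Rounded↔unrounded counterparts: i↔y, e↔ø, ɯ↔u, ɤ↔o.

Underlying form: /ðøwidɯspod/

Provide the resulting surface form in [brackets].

/i/ harmonizes with /ø/ ([+round]) → [y]
/ɯ/ harmonizes with /ø/ ([+round]) → [u]

[ðøwyduspod]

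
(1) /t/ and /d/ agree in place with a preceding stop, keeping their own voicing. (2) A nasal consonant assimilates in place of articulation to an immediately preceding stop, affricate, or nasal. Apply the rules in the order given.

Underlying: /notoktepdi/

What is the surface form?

Rule 1: /t/ after /k/ (velar) → [k]
Rule 1: /d/ after /p/ (labial) → [b]
After rule 1: notokkepbi
Rule 2: no segment meets the rule's conditions; no change.

[notokkepbi]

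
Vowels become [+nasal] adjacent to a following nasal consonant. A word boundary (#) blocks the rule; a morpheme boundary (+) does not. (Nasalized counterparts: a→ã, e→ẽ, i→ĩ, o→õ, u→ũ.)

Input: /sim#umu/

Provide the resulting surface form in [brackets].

[sĩm#ũmu]

/i/ before nasal /m/ → [ĩ]
/u/ before nasal /m/ → [ũ]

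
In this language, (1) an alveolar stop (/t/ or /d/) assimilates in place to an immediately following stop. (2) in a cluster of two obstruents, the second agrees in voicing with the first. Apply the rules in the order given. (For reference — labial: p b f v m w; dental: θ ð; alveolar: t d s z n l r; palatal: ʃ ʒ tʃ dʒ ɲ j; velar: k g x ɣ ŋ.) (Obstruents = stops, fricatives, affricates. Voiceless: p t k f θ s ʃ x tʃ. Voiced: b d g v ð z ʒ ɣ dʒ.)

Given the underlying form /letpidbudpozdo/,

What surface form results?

Rule 1: /t/ before /p/ (labial) → [p]
Rule 1: /d/ before /b/ (labial) → [b]
Rule 1: /d/ before /p/ (labial) → [b]
After rule 1: leppibbubpozdo
Rule 2: /p/ after /b/ (voiced) → [b]

[leppibbubbozdo]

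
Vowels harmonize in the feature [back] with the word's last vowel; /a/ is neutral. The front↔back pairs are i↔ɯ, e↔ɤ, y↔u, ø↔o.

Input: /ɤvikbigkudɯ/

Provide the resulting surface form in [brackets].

/i/ harmonizes with /ɯ/ ([+back]) → [ɯ]
/i/ harmonizes with /ɯ/ ([+back]) → [ɯ]

[ɤvɯkbɯgkudɯ]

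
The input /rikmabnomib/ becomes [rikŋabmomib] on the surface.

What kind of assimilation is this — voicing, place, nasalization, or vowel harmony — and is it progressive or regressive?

place assimilation, progressive

/m/→[ŋ] /n/→[m].
Each target copies a feature from the preceding segment, so the direction is progressive.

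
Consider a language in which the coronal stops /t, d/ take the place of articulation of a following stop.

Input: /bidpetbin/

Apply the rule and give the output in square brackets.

[bibpepbin]

/d/ before /p/ (labial) → [b]
/t/ before /b/ (labial) → [p]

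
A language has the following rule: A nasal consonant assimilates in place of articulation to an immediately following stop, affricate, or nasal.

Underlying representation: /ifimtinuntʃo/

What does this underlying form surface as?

/m/ before /t/ (alveolar) → [n]
/n/ before /tʃ/ (palatal) → [ɲ]

[ifintinuɲtʃo]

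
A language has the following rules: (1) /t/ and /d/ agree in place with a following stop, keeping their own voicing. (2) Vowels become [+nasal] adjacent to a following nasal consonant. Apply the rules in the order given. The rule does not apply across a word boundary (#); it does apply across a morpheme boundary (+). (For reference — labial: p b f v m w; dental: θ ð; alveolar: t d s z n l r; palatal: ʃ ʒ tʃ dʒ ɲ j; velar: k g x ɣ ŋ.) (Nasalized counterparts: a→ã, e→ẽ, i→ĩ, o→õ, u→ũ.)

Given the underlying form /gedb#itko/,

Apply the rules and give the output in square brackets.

[gebb#ikko]

Rule 1: /d/ before /b/ (labial) → [b]
Rule 1: /t/ before /k/ (velar) → [k]
After rule 1: gebb#ikko
Rule 2: no segment meets the rule's conditions; no change.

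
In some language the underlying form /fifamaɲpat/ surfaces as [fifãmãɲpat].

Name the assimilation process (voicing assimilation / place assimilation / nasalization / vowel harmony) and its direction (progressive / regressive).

nasalization, regressive

/a/→[ã] /a/→[ã].
Each target copies a feature from the following segment, so the direction is regressive.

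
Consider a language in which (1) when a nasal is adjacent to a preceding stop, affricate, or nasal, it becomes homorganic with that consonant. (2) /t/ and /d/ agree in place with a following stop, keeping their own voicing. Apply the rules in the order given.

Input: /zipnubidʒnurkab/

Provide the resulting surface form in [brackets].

[zipmubidʒɲurkab]

Rule 1: /n/ after /p/ (labial) → [m]
Rule 1: /n/ after /dʒ/ (palatal) → [ɲ]
After rule 1: zipmubidʒɲurkab
Rule 2: no segment meets the rule's conditions; no change.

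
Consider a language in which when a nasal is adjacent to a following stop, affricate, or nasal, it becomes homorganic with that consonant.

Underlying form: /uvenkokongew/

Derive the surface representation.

[uveŋkokoŋgew]

/n/ before /k/ (velar) → [ŋ]
/n/ before /g/ (velar) → [ŋ]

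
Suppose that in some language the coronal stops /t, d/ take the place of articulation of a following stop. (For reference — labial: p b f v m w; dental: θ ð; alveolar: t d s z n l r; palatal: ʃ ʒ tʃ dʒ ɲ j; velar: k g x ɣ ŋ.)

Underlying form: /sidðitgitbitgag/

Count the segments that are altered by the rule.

3

/t/ before /g/ (velar) → [k]
/t/ before /b/ (labial) → [p]
/t/ before /g/ (velar) → [k]
3 segments change.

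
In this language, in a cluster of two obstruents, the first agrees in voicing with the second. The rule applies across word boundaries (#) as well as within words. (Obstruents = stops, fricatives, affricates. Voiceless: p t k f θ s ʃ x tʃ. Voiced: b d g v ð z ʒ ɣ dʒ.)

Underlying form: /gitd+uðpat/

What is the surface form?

/t/ before /d/ (voiced) → [d]
/ð/ before /p/ (voiceless) → [θ]

[gidd+uθpat]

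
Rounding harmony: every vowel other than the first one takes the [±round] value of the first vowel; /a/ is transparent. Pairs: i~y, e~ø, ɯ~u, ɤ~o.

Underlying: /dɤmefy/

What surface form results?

/y/ harmonizes with /ɤ/ ([-round]) → [i]

[dɤmefi]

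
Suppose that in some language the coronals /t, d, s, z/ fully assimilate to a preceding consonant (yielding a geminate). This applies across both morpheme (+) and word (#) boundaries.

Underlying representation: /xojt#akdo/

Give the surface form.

/t/ after /j/ → [j] (total assimilation)
/d/ after /k/ → [k] (total assimilation)

[xojj#akko]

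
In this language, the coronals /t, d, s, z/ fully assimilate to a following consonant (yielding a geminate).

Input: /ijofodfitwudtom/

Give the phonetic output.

[ijofoffiwwuttom]

/d/ before /f/ → [f] (total assimilation)
/t/ before /w/ → [w] (total assimilation)
/d/ before /t/ → [t] (total assimilation)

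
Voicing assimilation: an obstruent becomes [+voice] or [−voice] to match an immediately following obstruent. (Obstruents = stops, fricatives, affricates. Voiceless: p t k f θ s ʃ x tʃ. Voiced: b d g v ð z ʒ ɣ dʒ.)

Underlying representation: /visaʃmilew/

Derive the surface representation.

[visaʃmilew]

no segment meets the rule's conditions; no change.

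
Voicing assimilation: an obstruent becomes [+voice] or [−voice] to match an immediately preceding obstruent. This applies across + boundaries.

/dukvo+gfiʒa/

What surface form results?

/v/ after /k/ (voiceless) → [f]
/f/ after /g/ (voiced) → [v]

[dukfo+gviʒa]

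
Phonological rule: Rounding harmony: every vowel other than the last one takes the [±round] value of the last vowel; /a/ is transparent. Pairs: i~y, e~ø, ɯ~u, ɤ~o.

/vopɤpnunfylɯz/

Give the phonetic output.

/o/ harmonizes with /ɯ/ ([-round]) → [ɤ]
/u/ harmonizes with /ɯ/ ([-round]) → [ɯ]
/y/ harmonizes with /ɯ/ ([-round]) → [i]

[vɤpɤpnɯnfilɯz]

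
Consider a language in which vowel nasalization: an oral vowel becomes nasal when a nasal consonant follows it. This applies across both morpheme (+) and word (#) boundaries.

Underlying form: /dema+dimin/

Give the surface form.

/e/ before nasal /m/ → [ẽ]
/i/ before nasal /m/ → [ĩ]
/i/ before nasal /n/ → [ĩ]

[dẽma+dĩmĩn]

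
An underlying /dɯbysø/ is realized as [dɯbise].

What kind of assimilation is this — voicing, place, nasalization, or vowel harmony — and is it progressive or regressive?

/y/→[i] /ø/→[e].
Vowels agree with the first vowel, so the harmony is progressive.

vowel harmony, progressive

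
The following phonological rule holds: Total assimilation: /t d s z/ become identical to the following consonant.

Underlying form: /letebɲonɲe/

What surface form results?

no segment meets the rule's conditions; no change.

[letebɲonɲe]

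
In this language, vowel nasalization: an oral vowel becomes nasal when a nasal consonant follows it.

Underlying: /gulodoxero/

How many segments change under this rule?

0

No segment meets the rule's conditions.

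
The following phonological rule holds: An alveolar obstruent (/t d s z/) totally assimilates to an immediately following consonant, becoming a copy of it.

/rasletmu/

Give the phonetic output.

/s/ before /l/ → [l] (total assimilation)
/t/ before /m/ → [m] (total assimilation)

[rallemmu]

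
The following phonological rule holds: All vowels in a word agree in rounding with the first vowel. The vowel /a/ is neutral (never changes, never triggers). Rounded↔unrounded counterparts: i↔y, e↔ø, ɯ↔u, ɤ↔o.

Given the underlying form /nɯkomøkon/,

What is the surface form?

/o/ harmonizes with /ɯ/ ([-round]) → [ɤ]
/ø/ harmonizes with /ɯ/ ([-round]) → [e]
/o/ harmonizes with /ɯ/ ([-round]) → [ɤ]

[nɯkɤmekɤn]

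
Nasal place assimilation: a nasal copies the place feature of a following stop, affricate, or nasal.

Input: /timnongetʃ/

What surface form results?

[tinnoŋgetʃ]

/m/ before /n/ (alveolar) → [n]
/n/ before /g/ (velar) → [ŋ]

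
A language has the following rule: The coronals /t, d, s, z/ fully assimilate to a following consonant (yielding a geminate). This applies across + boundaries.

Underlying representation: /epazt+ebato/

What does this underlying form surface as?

/z/ before /t/ → [t] (total assimilation)

[epatt+ebato]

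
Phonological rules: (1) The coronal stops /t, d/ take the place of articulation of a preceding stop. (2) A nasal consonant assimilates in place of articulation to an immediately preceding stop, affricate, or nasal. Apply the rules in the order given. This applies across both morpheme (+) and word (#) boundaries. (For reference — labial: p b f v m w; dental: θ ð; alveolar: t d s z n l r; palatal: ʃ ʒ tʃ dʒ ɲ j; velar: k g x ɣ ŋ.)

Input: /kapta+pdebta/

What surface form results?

[kappa+pbebpa]

Rule 1: /t/ after /p/ (labial) → [p]
Rule 1: /d/ after /p/ (labial) → [b]
Rule 1: /t/ after /b/ (labial) → [p]
After rule 1: kappa+pbebpa
Rule 2: no segment meets the rule's conditions; no change.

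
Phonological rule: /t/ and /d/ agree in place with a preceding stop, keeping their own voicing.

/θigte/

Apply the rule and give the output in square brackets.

[θigke]

/t/ after /g/ (velar) → [k]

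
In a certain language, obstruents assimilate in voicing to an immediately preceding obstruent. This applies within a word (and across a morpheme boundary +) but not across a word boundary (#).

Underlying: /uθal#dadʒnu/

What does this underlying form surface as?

no segment meets the rule's conditions; no change.

[uθal#dadʒnu]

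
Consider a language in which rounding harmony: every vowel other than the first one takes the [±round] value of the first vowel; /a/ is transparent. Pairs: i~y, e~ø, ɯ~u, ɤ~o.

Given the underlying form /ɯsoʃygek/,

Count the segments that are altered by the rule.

2

/o/ harmonizes with /ɯ/ ([-round]) → [ɤ]
/y/ harmonizes with /ɯ/ ([-round]) → [i]
2 segments change.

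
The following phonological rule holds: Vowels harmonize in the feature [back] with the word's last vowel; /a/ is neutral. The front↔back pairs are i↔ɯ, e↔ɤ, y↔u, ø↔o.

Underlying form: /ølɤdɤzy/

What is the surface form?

/ɤ/ harmonizes with /y/ ([-back]) → [e]
/ɤ/ harmonizes with /y/ ([-back]) → [e]

[øledezy]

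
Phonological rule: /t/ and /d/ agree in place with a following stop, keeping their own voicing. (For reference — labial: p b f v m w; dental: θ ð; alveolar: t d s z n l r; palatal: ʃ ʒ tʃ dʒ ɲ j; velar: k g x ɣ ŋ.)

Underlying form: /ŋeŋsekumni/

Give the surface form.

no segment meets the rule's conditions; no change.

[ŋeŋsekumni]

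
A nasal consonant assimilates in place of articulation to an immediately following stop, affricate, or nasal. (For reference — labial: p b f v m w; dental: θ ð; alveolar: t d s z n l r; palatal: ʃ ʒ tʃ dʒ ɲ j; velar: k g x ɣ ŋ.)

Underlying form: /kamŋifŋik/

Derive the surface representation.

/m/ before /ŋ/ (velar) → [ŋ]

[kaŋŋifŋik]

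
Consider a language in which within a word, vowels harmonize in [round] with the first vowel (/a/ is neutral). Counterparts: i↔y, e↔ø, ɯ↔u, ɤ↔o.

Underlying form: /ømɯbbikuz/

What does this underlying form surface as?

[ømubbykuz]

/ɯ/ harmonizes with /ø/ ([+round]) → [u]
/i/ harmonizes with /ø/ ([+round]) → [y]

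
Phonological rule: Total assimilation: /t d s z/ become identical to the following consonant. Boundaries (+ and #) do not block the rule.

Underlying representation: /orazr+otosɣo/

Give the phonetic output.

/z/ before /r/ → [r] (total assimilation)
/s/ before /ɣ/ → [ɣ] (total assimilation)

[orarr+otoɣɣo]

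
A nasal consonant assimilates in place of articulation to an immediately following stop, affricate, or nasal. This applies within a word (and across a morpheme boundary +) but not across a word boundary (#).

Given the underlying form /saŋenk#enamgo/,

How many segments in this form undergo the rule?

2

/n/ before /k/ (velar) → [ŋ]
/m/ before /g/ (velar) → [ŋ]
2 segments change.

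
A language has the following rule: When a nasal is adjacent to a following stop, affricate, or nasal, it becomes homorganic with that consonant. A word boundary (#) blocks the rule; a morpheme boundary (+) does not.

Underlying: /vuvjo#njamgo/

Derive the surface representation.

/m/ before /g/ (velar) → [ŋ]

[vuvjo#njaŋgo]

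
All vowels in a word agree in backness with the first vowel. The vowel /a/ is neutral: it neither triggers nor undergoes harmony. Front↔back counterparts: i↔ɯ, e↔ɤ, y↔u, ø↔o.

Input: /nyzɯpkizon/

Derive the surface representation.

[nyzipkizøn]

/ɯ/ harmonizes with /y/ ([-back]) → [i]
/o/ harmonizes with /y/ ([-back]) → [ø]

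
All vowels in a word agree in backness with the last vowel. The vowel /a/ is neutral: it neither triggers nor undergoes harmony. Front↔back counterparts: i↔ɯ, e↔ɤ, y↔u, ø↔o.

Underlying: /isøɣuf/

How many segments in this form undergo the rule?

2

/i/ harmonizes with /u/ ([+back]) → [ɯ]
/ø/ harmonizes with /u/ ([+back]) → [o]
2 segments change.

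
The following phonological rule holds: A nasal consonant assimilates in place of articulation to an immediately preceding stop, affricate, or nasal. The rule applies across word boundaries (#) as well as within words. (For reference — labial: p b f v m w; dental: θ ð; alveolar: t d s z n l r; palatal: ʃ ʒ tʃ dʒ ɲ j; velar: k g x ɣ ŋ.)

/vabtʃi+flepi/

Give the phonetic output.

no segment meets the rule's conditions; no change.

[vabtʃi+flepi]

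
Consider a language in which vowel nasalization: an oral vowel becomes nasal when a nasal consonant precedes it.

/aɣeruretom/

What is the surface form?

[aɣeruretom]

no segment meets the rule's conditions; no change.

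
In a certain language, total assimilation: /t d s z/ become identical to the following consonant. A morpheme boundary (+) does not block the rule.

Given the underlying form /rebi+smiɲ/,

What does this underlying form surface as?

/s/ before /m/ → [m] (total assimilation)

[rebi+mmiɲ]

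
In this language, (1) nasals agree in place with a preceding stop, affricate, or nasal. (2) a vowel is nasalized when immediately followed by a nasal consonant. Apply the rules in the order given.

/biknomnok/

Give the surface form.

[bikŋõmmok]

Rule 1: /n/ after /k/ (velar) → [ŋ]
Rule 1: /n/ after /m/ (labial) → [m]
After rule 1: bikŋommok
Rule 2: /o/ before nasal /m/ → [õ]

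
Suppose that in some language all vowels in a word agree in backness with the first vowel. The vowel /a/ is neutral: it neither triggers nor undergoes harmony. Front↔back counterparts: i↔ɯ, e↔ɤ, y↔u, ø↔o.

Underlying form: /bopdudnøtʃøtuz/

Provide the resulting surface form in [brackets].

/ø/ harmonizes with /o/ ([+back]) → [o]
/ø/ harmonizes with /o/ ([+back]) → [o]

[bopdudnotʃotuz]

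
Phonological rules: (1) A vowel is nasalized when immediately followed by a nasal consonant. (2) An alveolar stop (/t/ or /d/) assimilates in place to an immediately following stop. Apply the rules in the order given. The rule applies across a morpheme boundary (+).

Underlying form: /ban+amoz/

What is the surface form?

Rule 1: /a/ before nasal /n/ → [ã]
Rule 1: /a/ before nasal /m/ → [ã]
After rule 1: bãn+ãmoz
Rule 2: no segment meets the rule's conditions; no change.

[bãn+ãmoz]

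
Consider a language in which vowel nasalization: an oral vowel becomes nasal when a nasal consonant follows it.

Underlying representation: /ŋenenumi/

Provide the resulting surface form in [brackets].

/e/ before nasal /n/ → [ẽ]
/e/ before nasal /n/ → [ẽ]
/u/ before nasal /m/ → [ũ]

[ŋẽnẽnũmi]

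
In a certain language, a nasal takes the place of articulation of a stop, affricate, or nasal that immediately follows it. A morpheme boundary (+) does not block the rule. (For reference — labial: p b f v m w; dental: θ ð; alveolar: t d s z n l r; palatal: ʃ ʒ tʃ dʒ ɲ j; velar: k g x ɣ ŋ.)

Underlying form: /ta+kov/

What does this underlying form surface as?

no segment meets the rule's conditions; no change.

[ta+kov]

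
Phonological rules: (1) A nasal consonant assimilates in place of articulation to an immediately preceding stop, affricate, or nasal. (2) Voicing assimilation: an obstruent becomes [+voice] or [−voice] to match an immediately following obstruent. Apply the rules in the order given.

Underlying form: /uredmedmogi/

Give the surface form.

[urednednogi]

Rule 1: /m/ after /d/ (alveolar) → [n]
Rule 1: /m/ after /d/ (alveolar) → [n]
After rule 1: urednednogi
Rule 2: no segment meets the rule's conditions; no change.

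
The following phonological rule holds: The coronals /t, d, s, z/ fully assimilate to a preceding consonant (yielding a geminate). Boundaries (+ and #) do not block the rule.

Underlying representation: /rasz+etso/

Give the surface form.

/z/ after /s/ → [s] (total assimilation)
/s/ after /t/ → [t] (total assimilation)

[rass+etto]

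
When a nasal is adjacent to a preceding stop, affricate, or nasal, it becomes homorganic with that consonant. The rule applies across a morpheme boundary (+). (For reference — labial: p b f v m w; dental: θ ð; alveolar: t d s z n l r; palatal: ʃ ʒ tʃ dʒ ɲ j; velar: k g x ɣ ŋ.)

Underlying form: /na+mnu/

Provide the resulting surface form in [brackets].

/n/ after /m/ (labial) → [m]

[na+mmu]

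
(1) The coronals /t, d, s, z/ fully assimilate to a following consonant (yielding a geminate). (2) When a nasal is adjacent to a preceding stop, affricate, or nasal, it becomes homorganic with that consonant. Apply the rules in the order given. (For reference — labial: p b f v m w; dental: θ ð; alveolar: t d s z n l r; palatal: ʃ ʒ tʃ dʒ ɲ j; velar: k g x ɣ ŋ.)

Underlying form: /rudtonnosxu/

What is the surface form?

[ruttonnoxxu]

Rule 1: /d/ before /t/ → [t] (total assimilation)
Rule 1: /s/ before /x/ → [x] (total assimilation)
After rule 1: ruttonnoxxu
Rule 2: no segment meets the rule's conditions; no change.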